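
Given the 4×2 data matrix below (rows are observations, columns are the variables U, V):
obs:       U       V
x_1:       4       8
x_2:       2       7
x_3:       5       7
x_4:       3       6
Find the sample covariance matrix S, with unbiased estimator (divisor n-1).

Step 1 — column means:
  mean(U) = (4 + 2 + 5 + 3) / 4 = 14/4 = 3.5
  mean(V) = (8 + 7 + 7 + 6) / 4 = 28/4 = 7

Step 2 — sample covariance S[i,j] = (1/(n-1)) · Σ_k (x_{k,i} - mean_i) · (x_{k,j} - mean_j), with n-1 = 3.
  S[U,U] = ((0.5)·(0.5) + (-1.5)·(-1.5) + (1.5)·(1.5) + (-0.5)·(-0.5)) / 3 = 5/3 = 1.6667
  S[U,V] = ((0.5)·(1) + (-1.5)·(0) + (1.5)·(0) + (-0.5)·(-1)) / 3 = 1/3 = 0.3333
  S[V,V] = ((1)·(1) + (0)·(0) + (0)·(0) + (-1)·(-1)) / 3 = 2/3 = 0.6667

S is symmetric (S[j,i] = S[i,j]). Assembling:

S = [[1.6667, 0.3333],
 [0.3333, 0.6667]]


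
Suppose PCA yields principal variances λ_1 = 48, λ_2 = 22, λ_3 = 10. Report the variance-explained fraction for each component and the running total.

Step 1 — total variance = trace(Sigma) = Σ λ_i = 48 + 22 + 10 = 80.

Step 2 — fraction explained by component i = λ_i / Σ λ:
  PC1: 48/80 = 0.6
  PC2: 22/80 = 0.275
  PC3: 10/80 = 0.125

Step 3 — cumulative fraction after k components = (λ_1 + ... + λ_k) / Σ λ:
  k = 1: 48/80 = 0.6
  k = 2: (48 + 22)/80 = 70/80 = 0.875
  k = 3: (48 + 22 + 10)/80 = 80/80 = 1

Summary (fraction, with percent):

explained: PC1 0.6 (60%), PC2 0.275 (27.5%), PC3 0.125 (12.5%);  cumulative: 0.6, 0.875, 1


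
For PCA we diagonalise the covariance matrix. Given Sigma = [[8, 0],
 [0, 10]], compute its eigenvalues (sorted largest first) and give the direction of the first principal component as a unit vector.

Step 1 — characteristic polynomial of 2×2 Sigma:
  det(Sigma - λI) = λ² - trace · λ + det = 0.
  trace = 8 + 10 = 18, det = 8·10 - (0)² = 80.
Step 2 — discriminant:
  Δ = trace² - 4·det = 324 - 320 = 4.
Step 3 — eigenvalues:
  λ = (trace ± √Δ)/2 = (18 ± 2)/2,
  λ_1 = 10,  λ_2 = 8.

Step 4 — unit eigenvector for λ_1: Sigma is diagonal, so its eigenvectors are the coordinate axes. λ_1 = 10 is the diagonal entry on the second coordinate axis, hence
  v_1 = (0, 1) (||v_1|| = 1).

λ_1 = 10,  λ_2 = 8;  v_1 ≈ (0, 1)


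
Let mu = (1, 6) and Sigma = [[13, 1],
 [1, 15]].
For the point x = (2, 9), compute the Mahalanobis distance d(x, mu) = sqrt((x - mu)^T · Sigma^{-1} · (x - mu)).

Step 1 — centre the observation: (x - mu) = (1, 3).

Step 2 — invert Sigma. det(Sigma) = 13·15 - (1)² = 194.
  Sigma^{-1} = (1/det) · [[d, -b], [-b, a]] = [[0.0773, -0.0052],
 [-0.0052, 0.067]].

Step 3 — form the quadratic (x - mu)^T · Sigma^{-1} · (x - mu):
  Sigma^{-1} · (x - mu) = (0.0619, 0.1959).
  (x - mu)^T · [Sigma^{-1} · (x - mu)] = (1)·(0.0619) + (3)·(0.1959) = 0.6495.

Step 4 — take square root: d = √(0.6495) ≈ 0.8059.

d(x, mu) = √(0.6495) ≈ 0.8059


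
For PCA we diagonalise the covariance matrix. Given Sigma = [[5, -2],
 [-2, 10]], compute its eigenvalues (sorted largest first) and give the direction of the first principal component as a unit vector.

Step 1 — characteristic polynomial of 2×2 Sigma:
  det(Sigma - λI) = λ² - trace · λ + det = 0.
  trace = 5 + 10 = 15, det = 5·10 - (-2)² = 46.
Step 2 — discriminant:
  Δ = trace² - 4·det = 225 - 184 = 41.
Step 3 — eigenvalues:
  λ = (trace ± √Δ)/2 = (15 ± 6.4031)/2,
  λ_1 = 10.7016,  λ_2 = 4.2984.

Step 4 — unit eigenvector for λ_1: solve (Sigma - λ_1 I)v = 0. First row:
  (5 - 10.7016)·v_x + (-2)·v_y = 0, i.e. (-5.7016)·v_x + (-2)·v_y = 0,
  so v ∝ (b, λ_1 - a) = (-2, 5.7016); multiply by -1 so the first entry is positive: u = (2, -5.7016).
  ||u|| = √((2)² + (-5.7016)²) = √(36.5078) ≈ 6.0422,
  v_1 = u/||u|| ≈ (0.331, -0.9436) (||v_1|| = 1).

λ_1 = 10.7016,  λ_2 = 4.2984;  v_1 ≈ (0.331, -0.9436)


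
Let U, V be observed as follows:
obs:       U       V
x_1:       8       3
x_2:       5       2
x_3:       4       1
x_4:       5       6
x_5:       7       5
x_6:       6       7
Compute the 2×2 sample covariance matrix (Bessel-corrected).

Step 1 — column means:
  mean(U) = (8 + 5 + 4 + 5 + 7 + 6) / 6 = 35/6 = 5.8333
  mean(V) = (3 + 2 + 1 + 6 + 5 + 7) / 6 = 24/6 = 4

Step 2 — sample covariance S[i,j] = (1/(n-1)) · Σ_k (x_{k,i} - mean_i) · (x_{k,j} - mean_j), with n-1 = 5.
  S[U,U] = ((2.1667)·(2.1667) + (-0.8333)·(-0.8333) + (-1.8333)·(-1.8333) + (-0.8333)·(-0.8333) + (1.1667)·(1.1667) + (0.1667)·(0.1667)) / 5 = 10.8333/5 = 2.1667
  S[U,V] = ((2.1667)·(-1) + (-0.8333)·(-2) + (-1.8333)·(-3) + (-0.8333)·(2) + (1.1667)·(1) + (0.1667)·(3)) / 5 = 5/5 = 1
  S[V,V] = ((-1)·(-1) + (-2)·(-2) + (-3)·(-3) + (2)·(2) + (1)·(1) + (3)·(3)) / 5 = 28/5 = 5.6

S is symmetric (S[j,i] = S[i,j]). Assembling:

S = [[2.1667, 1],
 [1, 5.6]]


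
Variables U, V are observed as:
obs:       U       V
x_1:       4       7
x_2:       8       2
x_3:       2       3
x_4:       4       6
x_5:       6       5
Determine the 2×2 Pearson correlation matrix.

Step 1 — column means:
  mean(U) = (4 + 8 + 2 + 4 + 6) / 5 = 24/5 = 4.8
  mean(V) = (7 + 2 + 3 + 6 + 5) / 5 = 23/5 = 4.6

Step 2 — sample variances and covariances s[i,j] = (1/(n-1)) · Σ_k (x_{k,i} - mean_i) · (x_{k,j} - mean_j), with n-1 = 4:
  s[U,U] = ((-0.8)·(-0.8) + (3.2)·(3.2) + (-2.8)·(-2.8) + (-0.8)·(-0.8) + (1.2)·(1.2)) / 4 = 20.8/4 = 5.2
  s[U,V] = ((-0.8)·(2.4) + (3.2)·(-2.6) + (-2.8)·(-1.6) + (-0.8)·(1.4) + (1.2)·(0.4)) / 4 = -6.4/4 = -1.6
  s[V,V] = ((2.4)·(2.4) + (-2.6)·(-2.6) + (-1.6)·(-1.6) + (1.4)·(1.4) + (0.4)·(0.4)) / 4 = 17.2/4 = 4.3
  Sample standard deviations s_i = √(s[i,i]):
  s(U) = √(5.2) = 2.2804
  s(V) = √(4.3) = 2.0736

Step 3 — r_{ij} = s_{ij} / (s_i · s_j):
  r[U,U] = 1 (diagonal).
  r[U,V] = -1.6 / (2.2804 · 2.0736) = -1.6 / 4.7286 = -0.3384
  r[V,V] = 1 (diagonal).

R is symmetric with unit diagonal. Assembling:

R = [[1, -0.3384],
 [-0.3384, 1]]


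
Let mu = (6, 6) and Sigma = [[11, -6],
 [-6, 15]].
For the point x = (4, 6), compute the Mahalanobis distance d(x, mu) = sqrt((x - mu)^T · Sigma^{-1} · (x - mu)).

Step 1 — centre the observation: (x - mu) = (-2, 0).

Step 2 — invert Sigma. det(Sigma) = 11·15 - (-6)² = 129.
  Sigma^{-1} = (1/det) · [[d, -b], [-b, a]] = [[0.1163, 0.0465],
 [0.0465, 0.0853]].

Step 3 — form the quadratic (x - mu)^T · Sigma^{-1} · (x - mu):
  Sigma^{-1} · (x - mu) = (-0.2326, -0.093).
  (x - mu)^T · [Sigma^{-1} · (x - mu)] = (-2)·(-0.2326) + (0)·(-0.093) = 0.4651.

Step 4 — take square root: d = √(0.4651) ≈ 0.682.

d(x, mu) = √(0.4651) ≈ 0.682


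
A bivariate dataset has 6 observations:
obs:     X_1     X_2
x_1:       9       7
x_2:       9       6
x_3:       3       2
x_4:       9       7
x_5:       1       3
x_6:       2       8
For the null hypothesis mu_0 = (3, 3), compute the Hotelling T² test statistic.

Step 1 — sample mean vector:
  mean(X_1) = (9 + 9 + 3 + 9 + 1 + 2) / 6 = 33/6 = 5.5
  mean(X_2) = (7 + 6 + 2 + 7 + 3 + 8) / 6 = 33/6 = 5.5
  x̄ = (5.5, 5.5),  deviation x̄ - mu_0 = (5.5, 5.5) - (3, 3) = (2.5, 2.5).

Step 2 — sample covariance matrix, S[i,j] = (1/(n-1)) · Σ_k (x_{k,i} - mean_i) · (x_{k,j} - mean_j), divisor n-1 = 5:
  S[X_1,X_1] = ((3.5)·(3.5) + (3.5)·(3.5) + (-2.5)·(-2.5) + (3.5)·(3.5) + (-4.5)·(-4.5) + (-3.5)·(-3.5)) / 5 = 75.5/5 = 15.1
  S[X_1,X_2] = ((3.5)·(1.5) + (3.5)·(0.5) + (-2.5)·(-3.5) + (3.5)·(1.5) + (-4.5)·(-2.5) + (-3.5)·(2.5)) / 5 = 23.5/5 = 4.7
  S[X_2,X_2] = ((1.5)·(1.5) + (0.5)·(0.5) + (-3.5)·(-3.5) + (1.5)·(1.5) + (-2.5)·(-2.5) + (2.5)·(2.5)) / 5 = 29.5/5 = 5.9
  S = [[15.1, 4.7],
 [4.7, 5.9]].

Step 3 — invert S. det(S) = 15.1·5.9 - (4.7)² = 67.
  S^{-1} = (1/det) · [[d, -b], [-b, a]] = [[0.0881, -0.0701],
 [-0.0701, 0.2254]].

Step 4 — quadratic form (x̄ - mu_0)^T · S^{-1} · (x̄ - mu_0):
  S^{-1} · (x̄ - mu_0) = (0.0448, 0.3881),
  (x̄ - mu_0)^T · [...] = (2.5)·(0.0448) + (2.5)·(0.3881) = 1.0821.

Step 5 — scale by n: T² = 6 · 1.0821 = 6.4925.

T² ≈ 6.4925


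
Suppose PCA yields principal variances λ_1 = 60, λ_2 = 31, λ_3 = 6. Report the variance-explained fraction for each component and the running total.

Step 1 — total variance = trace(Sigma) = Σ λ_i = 60 + 31 + 6 = 97.

Step 2 — fraction explained by component i = λ_i / Σ λ:
  PC1: 60/97 = 0.6186
  PC2: 31/97 = 0.3196
  PC3: 6/97 = 0.0619

Step 3 — cumulative fraction after k components = (λ_1 + ... + λ_k) / Σ λ:
  k = 1: 60/97 = 0.6186
  k = 2: (60 + 31)/97 = 91/97 = 0.9381
  k = 3: (60 + 31 + 6)/97 = 97/97 = 1

Summary (fraction, with percent):

explained: PC1 0.6186 (61.86%), PC2 0.3196 (31.96%), PC3 0.0619 (6.19%);  cumulative: 0.6186, 0.9381, 1


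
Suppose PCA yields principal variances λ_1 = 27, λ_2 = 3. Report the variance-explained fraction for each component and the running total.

Step 1 — total variance = trace(Sigma) = Σ λ_i = 27 + 3 = 30.

Step 2 — fraction explained by component i = λ_i / Σ λ:
  PC1: 27/30 = 0.9
  PC2: 3/30 = 0.1

Step 3 — cumulative fraction after k components = (λ_1 + ... + λ_k) / Σ λ:
  k = 1: 27/30 = 0.9
  k = 2: (27 + 3)/30 = 30/30 = 1

Summary (fraction, with percent):

explained: PC1 0.9 (90%), PC2 0.1 (10%);  cumulative: 0.9, 1


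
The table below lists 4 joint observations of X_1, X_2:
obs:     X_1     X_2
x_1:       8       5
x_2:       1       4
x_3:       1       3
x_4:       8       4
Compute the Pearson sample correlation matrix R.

Step 1 — column means:
  mean(X_1) = (8 + 1 + 1 + 8) / 4 = 18/4 = 4.5
  mean(X_2) = (5 + 4 + 3 + 4) / 4 = 16/4 = 4

Step 2 — sample variances and covariances s[i,j] = (1/(n-1)) · Σ_k (x_{k,i} - mean_i) · (x_{k,j} - mean_j), with n-1 = 3:
  s[X_1,X_1] = ((3.5)·(3.5) + (-3.5)·(-3.5) + (-3.5)·(-3.5) + (3.5)·(3.5)) / 3 = 49/3 = 16.3333
  s[X_1,X_2] = ((3.5)·(1) + (-3.5)·(0) + (-3.5)·(-1) + (3.5)·(0)) / 3 = 7/3 = 2.3333
  s[X_2,X_2] = ((1)·(1) + (0)·(0) + (-1)·(-1) + (0)·(0)) / 3 = 2/3 = 0.6667
  Sample standard deviations s_i = √(s[i,i]):
  s(X_1) = √(16.3333) = 4.0415
  s(X_2) = √(0.6667) = 0.8165

Step 3 — r_{ij} = s_{ij} / (s_i · s_j):
  r[X_1,X_1] = 1 (diagonal).
  r[X_1,X_2] = 2.3333 / (4.0415 · 0.8165) = 2.3333 / 3.2998 = 0.7071
  r[X_2,X_2] = 1 (diagonal).

R is symmetric with unit diagonal. Assembling:

R = [[1, 0.7071],
 [0.7071, 1]]


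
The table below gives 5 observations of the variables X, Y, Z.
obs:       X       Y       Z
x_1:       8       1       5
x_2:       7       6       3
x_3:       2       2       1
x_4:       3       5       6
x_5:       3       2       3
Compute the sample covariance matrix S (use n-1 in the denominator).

Step 1 — column means:
  mean(X) = (8 + 7 + 2 + 3 + 3) / 5 = 23/5 = 4.6
  mean(Y) = (1 + 6 + 2 + 5 + 2) / 5 = 16/5 = 3.2
  mean(Z) = (5 + 3 + 1 + 6 + 3) / 5 = 18/5 = 3.6

Step 2 — sample covariance S[i,j] = (1/(n-1)) · Σ_k (x_{k,i} - mean_i) · (x_{k,j} - mean_j), with n-1 = 4.
  S[X,X] = ((3.4)·(3.4) + (2.4)·(2.4) + (-2.6)·(-2.6) + (-1.6)·(-1.6) + (-1.6)·(-1.6)) / 4 = 29.2/4 = 7.3
  S[X,Y] = ((3.4)·(-2.2) + (2.4)·(2.8) + (-2.6)·(-1.2) + (-1.6)·(1.8) + (-1.6)·(-1.2)) / 4 = 1.4/4 = 0.35
  S[X,Z] = ((3.4)·(1.4) + (2.4)·(-0.6) + (-2.6)·(-2.6) + (-1.6)·(2.4) + (-1.6)·(-0.6)) / 4 = 7.2/4 = 1.8
  S[Y,Y] = ((-2.2)·(-2.2) + (2.8)·(2.8) + (-1.2)·(-1.2) + (1.8)·(1.8) + (-1.2)·(-1.2)) / 4 = 18.8/4 = 4.7
  S[Y,Z] = ((-2.2)·(1.4) + (2.8)·(-0.6) + (-1.2)·(-2.6) + (1.8)·(2.4) + (-1.2)·(-0.6)) / 4 = 3.4/4 = 0.85
  S[Z,Z] = ((1.4)·(1.4) + (-0.6)·(-0.6) + (-2.6)·(-2.6) + (2.4)·(2.4) + (-0.6)·(-0.6)) / 4 = 15.2/4 = 3.8

S is symmetric (S[j,i] = S[i,j]). Assembling:

S = [[7.3, 0.35, 1.8],
 [0.35, 4.7, 0.85],
 [1.8, 0.85, 3.8]]


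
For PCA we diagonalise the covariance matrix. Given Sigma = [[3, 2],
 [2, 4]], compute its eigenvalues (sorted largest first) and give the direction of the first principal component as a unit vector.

Step 1 — characteristic polynomial of 2×2 Sigma:
  det(Sigma - λI) = λ² - trace · λ + det = 0.
  trace = 3 + 4 = 7, det = 3·4 - (2)² = 8.
Step 2 — discriminant:
  Δ = trace² - 4·det = 49 - 32 = 17.
Step 3 — eigenvalues:
  λ = (trace ± √Δ)/2 = (7 ± 4.1231)/2,
  λ_1 = 5.5616,  λ_2 = 1.4384.

Step 4 — unit eigenvector for λ_1: solve (Sigma - λ_1 I)v = 0. First row:
  (3 - 5.5616)·v_x + (2)·v_y = 0, i.e. (-2.5616)·v_x + (2)·v_y = 0,
  so v ∝ (b, λ_1 - a) = (2, 2.5616) = u.
  ||u|| = √((2)² + (2.5616)²) = √(10.5616) ≈ 3.2499,
  v_1 = u/||u|| ≈ (0.6154, 0.7882) (||v_1|| = 1).

λ_1 = 5.5616,  λ_2 = 1.4384;  v_1 ≈ (0.6154, 0.7882)


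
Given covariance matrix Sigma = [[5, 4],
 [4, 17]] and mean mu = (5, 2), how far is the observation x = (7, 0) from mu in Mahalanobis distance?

Step 1 — centre the observation: (x - mu) = (2, -2).

Step 2 — invert Sigma. det(Sigma) = 5·17 - (4)² = 69.
  Sigma^{-1} = (1/det) · [[d, -b], [-b, a]] = [[0.2464, -0.058],
 [-0.058, 0.0725]].

Step 3 — form the quadratic (x - mu)^T · Sigma^{-1} · (x - mu):
  Sigma^{-1} · (x - mu) = (0.6087, -0.2609).
  (x - mu)^T · [Sigma^{-1} · (x - mu)] = (2)·(0.6087) + (-2)·(-0.2609) = 1.7391.

Step 4 — take square root: d = √(1.7391) ≈ 1.3188.

d(x, mu) = √(1.7391) ≈ 1.3188


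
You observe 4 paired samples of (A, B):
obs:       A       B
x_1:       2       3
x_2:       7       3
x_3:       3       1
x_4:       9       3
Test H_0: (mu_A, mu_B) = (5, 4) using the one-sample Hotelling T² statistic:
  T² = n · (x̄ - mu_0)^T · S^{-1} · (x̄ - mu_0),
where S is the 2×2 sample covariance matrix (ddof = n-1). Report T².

Step 1 — sample mean vector:
  mean(A) = (2 + 7 + 3 + 9) / 4 = 21/4 = 5.25
  mean(B) = (3 + 3 + 1 + 3) / 4 = 10/4 = 2.5
  x̄ = (5.25, 2.5),  deviation x̄ - mu_0 = (5.25, 2.5) - (5, 4) = (0.25, -1.5).

Step 2 — sample covariance matrix, S[i,j] = (1/(n-1)) · Σ_k (x_{k,i} - mean_i) · (x_{k,j} - mean_j), divisor n-1 = 3:
  S[A,A] = ((-3.25)·(-3.25) + (1.75)·(1.75) + (-2.25)·(-2.25) + (3.75)·(3.75)) / 3 = 32.75/3 = 10.9167
  S[A,B] = ((-3.25)·(0.5) + (1.75)·(0.5) + (-2.25)·(-1.5) + (3.75)·(0.5)) / 3 = 4.5/3 = 1.5
  S[B,B] = ((0.5)·(0.5) + (0.5)·(0.5) + (-1.5)·(-1.5) + (0.5)·(0.5)) / 3 = 3/3 = 1
  S = [[10.9167, 1.5],
 [1.5, 1]].

Step 3 — invert S. det(S) = 10.9167·1 - (1.5)² = 8.6667.
  S^{-1} = (1/det) · [[d, -b], [-b, a]] = [[0.1154, -0.1731],
 [-0.1731, 1.2596]].

Step 4 — quadratic form (x̄ - mu_0)^T · S^{-1} · (x̄ - mu_0):
  S^{-1} · (x̄ - mu_0) = (0.2885, -1.9327),
  (x̄ - mu_0)^T · [...] = (0.25)·(0.2885) + (-1.5)·(-1.9327) = 2.9712.

Step 5 — scale by n: T² = 4 · 2.9712 = 11.8846.

T² ≈ 11.8846


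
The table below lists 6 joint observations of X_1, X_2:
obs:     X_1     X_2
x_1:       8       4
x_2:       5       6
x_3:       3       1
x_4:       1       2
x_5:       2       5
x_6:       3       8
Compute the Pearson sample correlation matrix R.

Step 1 — column means:
  mean(X_1) = (8 + 5 + 3 + 1 + 2 + 3) / 6 = 22/6 = 3.6667
  mean(X_2) = (4 + 6 + 1 + 2 + 5 + 8) / 6 = 26/6 = 4.3333

Step 2 — sample variances and covariances s[i,j] = (1/(n-1)) · Σ_k (x_{k,i} - mean_i) · (x_{k,j} - mean_j), with n-1 = 5:
  s[X_1,X_1] = ((4.3333)·(4.3333) + (1.3333)·(1.3333) + (-0.6667)·(-0.6667) + (-2.6667)·(-2.6667) + (-1.6667)·(-1.6667) + (-0.6667)·(-0.6667)) / 5 = 31.3333/5 = 6.2667
  s[X_1,X_2] = ((4.3333)·(-0.3333) + (1.3333)·(1.6667) + (-0.6667)·(-3.3333) + (-2.6667)·(-2.3333) + (-1.6667)·(0.6667) + (-0.6667)·(3.6667)) / 5 = 5.6667/5 = 1.1333
  s[X_2,X_2] = ((-0.3333)·(-0.3333) + (1.6667)·(1.6667) + (-3.3333)·(-3.3333) + (-2.3333)·(-2.3333) + (0.6667)·(0.6667) + (3.6667)·(3.6667)) / 5 = 33.3333/5 = 6.6667
  Sample standard deviations s_i = √(s[i,i]):
  s(X_1) = √(6.2667) = 2.5033
  s(X_2) = √(6.6667) = 2.582

Step 3 — r_{ij} = s_{ij} / (s_i · s_j):
  r[X_1,X_1] = 1 (diagonal).
  r[X_1,X_2] = 1.1333 / (2.5033 · 2.582) = 1.1333 / 6.4636 = 0.1753
  r[X_2,X_2] = 1 (diagonal).

R is symmetric with unit diagonal. Assembling:

R = [[1, 0.1753],
 [0.1753, 1]]


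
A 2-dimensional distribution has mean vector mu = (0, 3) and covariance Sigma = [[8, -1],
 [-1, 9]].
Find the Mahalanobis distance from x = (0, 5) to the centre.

Step 1 — centre the observation: (x - mu) = (0, 2).

Step 2 — invert Sigma. det(Sigma) = 8·9 - (-1)² = 71.
  Sigma^{-1} = (1/det) · [[d, -b], [-b, a]] = [[0.1268, 0.0141],
 [0.0141, 0.1127]].

Step 3 — form the quadratic (x - mu)^T · Sigma^{-1} · (x - mu):
  Sigma^{-1} · (x - mu) = (0.0282, 0.2254).
  (x - mu)^T · [Sigma^{-1} · (x - mu)] = (0)·(0.0282) + (2)·(0.2254) = 0.4507.

Step 4 — take square root: d = √(0.4507) ≈ 0.6713.

d(x, mu) = √(0.4507) ≈ 0.6713


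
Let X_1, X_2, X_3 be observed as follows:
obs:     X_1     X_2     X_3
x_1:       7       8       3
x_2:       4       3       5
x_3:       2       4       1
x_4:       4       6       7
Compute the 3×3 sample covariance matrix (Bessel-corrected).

Step 1 — column means:
  mean(X_1) = (7 + 4 + 2 + 4) / 4 = 17/4 = 4.25
  mean(X_2) = (8 + 3 + 4 + 6) / 4 = 21/4 = 5.25
  mean(X_3) = (3 + 5 + 1 + 7) / 4 = 16/4 = 4

Step 2 — sample covariance S[i,j] = (1/(n-1)) · Σ_k (x_{k,i} - mean_i) · (x_{k,j} - mean_j), with n-1 = 3.
  S[X_1,X_1] = ((2.75)·(2.75) + (-0.25)·(-0.25) + (-2.25)·(-2.25) + (-0.25)·(-0.25)) / 3 = 12.75/3 = 4.25
  S[X_1,X_2] = ((2.75)·(2.75) + (-0.25)·(-2.25) + (-2.25)·(-1.25) + (-0.25)·(0.75)) / 3 = 10.75/3 = 3.5833
  S[X_1,X_3] = ((2.75)·(-1) + (-0.25)·(1) + (-2.25)·(-3) + (-0.25)·(3)) / 3 = 3/3 = 1
  S[X_2,X_2] = ((2.75)·(2.75) + (-2.25)·(-2.25) + (-1.25)·(-1.25) + (0.75)·(0.75)) / 3 = 14.75/3 = 4.9167
  S[X_2,X_3] = ((2.75)·(-1) + (-2.25)·(1) + (-1.25)·(-3) + (0.75)·(3)) / 3 = 1/3 = 0.3333
  S[X_3,X_3] = ((-1)·(-1) + (1)·(1) + (-3)·(-3) + (3)·(3)) / 3 = 20/3 = 6.6667

S is symmetric (S[j,i] = S[i,j]). Assembling:

S = [[4.25, 3.5833, 1],
 [3.5833, 4.9167, 0.3333],
 [1, 0.3333, 6.6667]]


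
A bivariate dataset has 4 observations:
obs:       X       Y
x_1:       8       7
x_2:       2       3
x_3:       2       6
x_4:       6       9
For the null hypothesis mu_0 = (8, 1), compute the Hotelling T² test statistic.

Step 1 — sample mean vector:
  mean(X) = (8 + 2 + 2 + 6) / 4 = 18/4 = 4.5
  mean(Y) = (7 + 3 + 6 + 9) / 4 = 25/4 = 6.25
  x̄ = (4.5, 6.25),  deviation x̄ - mu_0 = (4.5, 6.25) - (8, 1) = (-3.5, 5.25).

Step 2 — sample covariance matrix, S[i,j] = (1/(n-1)) · Σ_k (x_{k,i} - mean_i) · (x_{k,j} - mean_j), divisor n-1 = 3:
  S[X,X] = ((3.5)·(3.5) + (-2.5)·(-2.5) + (-2.5)·(-2.5) + (1.5)·(1.5)) / 3 = 27/3 = 9
  S[X,Y] = ((3.5)·(0.75) + (-2.5)·(-3.25) + (-2.5)·(-0.25) + (1.5)·(2.75)) / 3 = 15.5/3 = 5.1667
  S[Y,Y] = ((0.75)·(0.75) + (-3.25)·(-3.25) + (-0.25)·(-0.25) + (2.75)·(2.75)) / 3 = 18.75/3 = 6.25
  S = [[9, 5.1667],
 [5.1667, 6.25]].

Step 3 — invert S. det(S) = 9·6.25 - (5.1667)² = 29.5556.
  S^{-1} = (1/det) · [[d, -b], [-b, a]] = [[0.2115, -0.1748],
 [-0.1748, 0.3045]].

Step 4 — quadratic form (x̄ - mu_0)^T · S^{-1} · (x̄ - mu_0):
  S^{-1} · (x̄ - mu_0) = (-1.6579, 2.2105),
  (x̄ - mu_0)^T · [...] = (-3.5)·(-1.6579) + (5.25)·(2.2105) = 17.4079.

Step 5 — scale by n: T² = 4 · 17.4079 = 69.6316.

T² ≈ 69.6316


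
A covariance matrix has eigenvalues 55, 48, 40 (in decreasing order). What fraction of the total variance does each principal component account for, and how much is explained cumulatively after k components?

Step 1 — total variance = trace(Sigma) = Σ λ_i = 55 + 48 + 40 = 143.

Step 2 — fraction explained by component i = λ_i / Σ λ:
  PC1: 55/143 = 0.3846
  PC2: 48/143 = 0.3357
  PC3: 40/143 = 0.2797

Step 3 — cumulative fraction after k components = (λ_1 + ... + λ_k) / Σ λ:
  k = 1: 55/143 = 0.3846
  k = 2: (55 + 48)/143 = 103/143 = 0.7203
  k = 3: (55 + 48 + 40)/143 = 143/143 = 1

Summary (fraction, with percent):

explained: PC1 0.3846 (38.46%), PC2 0.3357 (33.57%), PC3 0.2797 (27.97%);  cumulative: 0.3846, 0.7203, 1


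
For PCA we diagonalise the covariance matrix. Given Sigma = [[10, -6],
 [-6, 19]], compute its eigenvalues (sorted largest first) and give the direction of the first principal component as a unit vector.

Step 1 — characteristic polynomial of 2×2 Sigma:
  det(Sigma - λI) = λ² - trace · λ + det = 0.
  trace = 10 + 19 = 29, det = 10·19 - (-6)² = 154.
Step 2 — discriminant:
  Δ = trace² - 4·det = 841 - 616 = 225.
Step 3 — eigenvalues:
  λ = (trace ± √Δ)/2 = (29 ± 15)/2,
  λ_1 = 22,  λ_2 = 7.

Step 4 — unit eigenvector for λ_1: solve (Sigma - λ_1 I)v = 0. First row:
  (10 - 22)·v_x + (-6)·v_y = 0, i.e. (-12)·v_x + (-6)·v_y = 0,
  so v ∝ (b, λ_1 - a) = (-6, 12); multiply by -1 so the first entry is positive: u = (6, -12).
  ||u|| = √((6)² + (-12)²) = √(180) ≈ 13.4164,
  v_1 = u/||u|| ≈ (0.4472, -0.8944) (||v_1|| = 1).

λ_1 = 22,  λ_2 = 7;  v_1 ≈ (0.4472, -0.8944)


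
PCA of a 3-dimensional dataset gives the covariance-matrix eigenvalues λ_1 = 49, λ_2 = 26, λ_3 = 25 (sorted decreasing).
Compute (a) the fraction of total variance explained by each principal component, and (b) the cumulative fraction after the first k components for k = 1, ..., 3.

Step 1 — total variance = trace(Sigma) = Σ λ_i = 49 + 26 + 25 = 100.

Step 2 — fraction explained by component i = λ_i / Σ λ:
  PC1: 49/100 = 0.49
  PC2: 26/100 = 0.26
  PC3: 25/100 = 0.25

Step 3 — cumulative fraction after k components = (λ_1 + ... + λ_k) / Σ λ:
  k = 1: 49/100 = 0.49
  k = 2: (49 + 26)/100 = 75/100 = 0.75
  k = 3: (49 + 26 + 25)/100 = 100/100 = 1

Summary (fraction, with percent):

explained: PC1 0.49 (49%), PC2 0.26 (26%), PC3 0.25 (25%);  cumulative: 0.49, 0.75, 1


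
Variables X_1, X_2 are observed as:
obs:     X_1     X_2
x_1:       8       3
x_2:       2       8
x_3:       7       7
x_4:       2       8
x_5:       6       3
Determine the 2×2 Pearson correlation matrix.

Step 1 — column means:
  mean(X_1) = (8 + 2 + 7 + 2 + 6) / 5 = 25/5 = 5
  mean(X_2) = (3 + 8 + 7 + 8 + 3) / 5 = 29/5 = 5.8

Step 2 — sample variances and covariances s[i,j] = (1/(n-1)) · Σ_k (x_{k,i} - mean_i) · (x_{k,j} - mean_j), with n-1 = 4:
  s[X_1,X_1] = ((3)·(3) + (-3)·(-3) + (2)·(2) + (-3)·(-3) + (1)·(1)) / 4 = 32/4 = 8
  s[X_1,X_2] = ((3)·(-2.8) + (-3)·(2.2) + (2)·(1.2) + (-3)·(2.2) + (1)·(-2.8)) / 4 = -22/4 = -5.5
  s[X_2,X_2] = ((-2.8)·(-2.8) + (2.2)·(2.2) + (1.2)·(1.2) + (2.2)·(2.2) + (-2.8)·(-2.8)) / 4 = 26.8/4 = 6.7
  Sample standard deviations s_i = √(s[i,i]):
  s(X_1) = √(8) = 2.8284
  s(X_2) = √(6.7) = 2.5884

Step 3 — r_{ij} = s_{ij} / (s_i · s_j):
  r[X_1,X_1] = 1 (diagonal).
  r[X_1,X_2] = -5.5 / (2.8284 · 2.5884) = -5.5 / 7.3212 = -0.7512
  r[X_2,X_2] = 1 (diagonal).

R is symmetric with unit diagonal. Assembling:

R = [[1, -0.7512],
 [-0.7512, 1]]


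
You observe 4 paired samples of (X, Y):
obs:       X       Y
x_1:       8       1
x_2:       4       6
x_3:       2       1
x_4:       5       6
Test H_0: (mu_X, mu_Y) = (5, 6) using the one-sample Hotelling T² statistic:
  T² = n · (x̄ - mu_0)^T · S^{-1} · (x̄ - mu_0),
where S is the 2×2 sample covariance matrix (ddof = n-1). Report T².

Step 1 — sample mean vector:
  mean(X) = (8 + 4 + 2 + 5) / 4 = 19/4 = 4.75
  mean(Y) = (1 + 6 + 1 + 6) / 4 = 14/4 = 3.5
  x̄ = (4.75, 3.5),  deviation x̄ - mu_0 = (4.75, 3.5) - (5, 6) = (-0.25, -2.5).

Step 2 — sample covariance matrix, S[i,j] = (1/(n-1)) · Σ_k (x_{k,i} - mean_i) · (x_{k,j} - mean_j), divisor n-1 = 3:
  S[X,X] = ((3.25)·(3.25) + (-0.75)·(-0.75) + (-2.75)·(-2.75) + (0.25)·(0.25)) / 3 = 18.75/3 = 6.25
  S[X,Y] = ((3.25)·(-2.5) + (-0.75)·(2.5) + (-2.75)·(-2.5) + (0.25)·(2.5)) / 3 = -2.5/3 = -0.8333
  S[Y,Y] = ((-2.5)·(-2.5) + (2.5)·(2.5) + (-2.5)·(-2.5) + (2.5)·(2.5)) / 3 = 25/3 = 8.3333
  S = [[6.25, -0.8333],
 [-0.8333, 8.3333]].

Step 3 — invert S. det(S) = 6.25·8.3333 - (-0.8333)² = 51.3889.
  S^{-1} = (1/det) · [[d, -b], [-b, a]] = [[0.1622, 0.0162],
 [0.0162, 0.1216]].

Step 4 — quadratic form (x̄ - mu_0)^T · S^{-1} · (x̄ - mu_0):
  S^{-1} · (x̄ - mu_0) = (-0.0811, -0.3081),
  (x̄ - mu_0)^T · [...] = (-0.25)·(-0.0811) + (-2.5)·(-0.3081) = 0.7905.

Step 5 — scale by n: T² = 4 · 0.7905 = 3.1622.

T² ≈ 3.1622


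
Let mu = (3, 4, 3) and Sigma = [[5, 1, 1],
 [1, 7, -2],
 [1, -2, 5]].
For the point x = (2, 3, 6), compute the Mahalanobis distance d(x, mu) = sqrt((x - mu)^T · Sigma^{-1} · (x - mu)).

Step 1 — centre the observation: (x - mu) = (-1, -1, 3).

Step 2 — invert Sigma (cofactor / det for 3×3, or solve directly):
  Sigma^{-1} = [[0.223, -0.0504, -0.0647],
 [-0.0504, 0.1727, 0.0791],
 [-0.0647, 0.0791, 0.2446]].

Step 3 — form the quadratic (x - mu)^T · Sigma^{-1} · (x - mu):
  Sigma^{-1} · (x - mu) = (-0.3669, 0.1151, 0.7194).
  (x - mu)^T · [Sigma^{-1} · (x - mu)] = (-1)·(-0.3669) + (-1)·(0.1151) + (3)·(0.7194) = 2.4101.

Step 4 — take square root: d = √(2.4101) ≈ 1.5524.

d(x, mu) = √(2.4101) ≈ 1.5524


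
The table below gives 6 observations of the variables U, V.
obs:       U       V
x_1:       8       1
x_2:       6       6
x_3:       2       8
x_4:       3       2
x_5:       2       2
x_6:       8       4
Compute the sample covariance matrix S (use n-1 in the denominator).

Step 1 — column means:
  mean(U) = (8 + 6 + 2 + 3 + 2 + 8) / 6 = 29/6 = 4.8333
  mean(V) = (1 + 6 + 8 + 2 + 2 + 4) / 6 = 23/6 = 3.8333

Step 2 — sample covariance S[i,j] = (1/(n-1)) · Σ_k (x_{k,i} - mean_i) · (x_{k,j} - mean_j), with n-1 = 5.
  S[U,U] = ((3.1667)·(3.1667) + (1.1667)·(1.1667) + (-2.8333)·(-2.8333) + (-1.8333)·(-1.8333) + (-2.8333)·(-2.8333) + (3.1667)·(3.1667)) / 5 = 40.8333/5 = 8.1667
  S[U,V] = ((3.1667)·(-2.8333) + (1.1667)·(2.1667) + (-2.8333)·(4.1667) + (-1.8333)·(-1.8333) + (-2.8333)·(-1.8333) + (3.1667)·(0.1667)) / 5 = -9.1667/5 = -1.8333
  S[V,V] = ((-2.8333)·(-2.8333) + (2.1667)·(2.1667) + (4.1667)·(4.1667) + (-1.8333)·(-1.8333) + (-1.8333)·(-1.8333) + (0.1667)·(0.1667)) / 5 = 36.8333/5 = 7.3667

S is symmetric (S[j,i] = S[i,j]). Assembling:

S = [[8.1667, -1.8333],
 [-1.8333, 7.3667]]


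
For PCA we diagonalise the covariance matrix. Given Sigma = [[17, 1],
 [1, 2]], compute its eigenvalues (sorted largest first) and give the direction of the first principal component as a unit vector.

Step 1 — characteristic polynomial of 2×2 Sigma:
  det(Sigma - λI) = λ² - trace · λ + det = 0.
  trace = 17 + 2 = 19, det = 17·2 - (1)² = 33.
Step 2 — discriminant:
  Δ = trace² - 4·det = 361 - 132 = 229.
Step 3 — eigenvalues:
  λ = (trace ± √Δ)/2 = (19 ± 15.1327)/2,
  λ_1 = 17.0664,  λ_2 = 1.9336.

Step 4 — unit eigenvector for λ_1: solve (Sigma - λ_1 I)v = 0. First row:
  (17 - 17.0664)·v_x + (1)·v_y = 0, i.e. (-0.0664)·v_x + (1)·v_y = 0,
  so v ∝ (b, λ_1 - a) = (1, 0.0664) = u.
  ||u|| = √((1)² + (0.0664)²) = √(1.0044) ≈ 1.0022,
  v_1 = u/||u|| ≈ (0.9978, 0.0662) (||v_1|| = 1).

λ_1 = 17.0664,  λ_2 = 1.9336;  v_1 ≈ (0.9978, 0.0662)


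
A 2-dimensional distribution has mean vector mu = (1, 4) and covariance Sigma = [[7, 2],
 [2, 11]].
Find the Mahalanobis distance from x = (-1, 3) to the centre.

Step 1 — centre the observation: (x - mu) = (-2, -1).

Step 2 — invert Sigma. det(Sigma) = 7·11 - (2)² = 73.
  Sigma^{-1} = (1/det) · [[d, -b], [-b, a]] = [[0.1507, -0.0274],
 [-0.0274, 0.0959]].

Step 3 — form the quadratic (x - mu)^T · Sigma^{-1} · (x - mu):
  Sigma^{-1} · (x - mu) = (-0.274, -0.0411).
  (x - mu)^T · [Sigma^{-1} · (x - mu)] = (-2)·(-0.274) + (-1)·(-0.0411) = 0.589.

Step 4 — take square root: d = √(0.589) ≈ 0.7675.

d(x, mu) = √(0.589) ≈ 0.7675


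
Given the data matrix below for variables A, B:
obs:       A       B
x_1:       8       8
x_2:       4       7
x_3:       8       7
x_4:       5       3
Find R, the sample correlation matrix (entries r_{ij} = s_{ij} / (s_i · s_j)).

Step 1 — column means:
  mean(A) = (8 + 4 + 8 + 5) / 4 = 25/4 = 6.25
  mean(B) = (8 + 7 + 7 + 3) / 4 = 25/4 = 6.25

Step 2 — sample variances and covariances s[i,j] = (1/(n-1)) · Σ_k (x_{k,i} - mean_i) · (x_{k,j} - mean_j), with n-1 = 3:
  s[A,A] = ((1.75)·(1.75) + (-2.25)·(-2.25) + (1.75)·(1.75) + (-1.25)·(-1.25)) / 3 = 12.75/3 = 4.25
  s[A,B] = ((1.75)·(1.75) + (-2.25)·(0.75) + (1.75)·(0.75) + (-1.25)·(-3.25)) / 3 = 6.75/3 = 2.25
  s[B,B] = ((1.75)·(1.75) + (0.75)·(0.75) + (0.75)·(0.75) + (-3.25)·(-3.25)) / 3 = 14.75/3 = 4.9167
  Sample standard deviations s_i = √(s[i,i]):
  s(A) = √(4.25) = 2.0616
  s(B) = √(4.9167) = 2.2174

Step 3 — r_{ij} = s_{ij} / (s_i · s_j):
  r[A,A] = 1 (diagonal).
  r[A,B] = 2.25 / (2.0616 · 2.2174) = 2.25 / 4.5712 = 0.4922
  r[B,B] = 1 (diagonal).

R is symmetric with unit diagonal. Assembling:

R = [[1, 0.4922],
 [0.4922, 1]]


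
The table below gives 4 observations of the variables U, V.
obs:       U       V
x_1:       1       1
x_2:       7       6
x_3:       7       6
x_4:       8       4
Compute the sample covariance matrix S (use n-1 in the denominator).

Step 1 — column means:
  mean(U) = (1 + 7 + 7 + 8) / 4 = 23/4 = 5.75
  mean(V) = (1 + 6 + 6 + 4) / 4 = 17/4 = 4.25

Step 2 — sample covariance S[i,j] = (1/(n-1)) · Σ_k (x_{k,i} - mean_i) · (x_{k,j} - mean_j), with n-1 = 3.
  S[U,U] = ((-4.75)·(-4.75) + (1.25)·(1.25) + (1.25)·(1.25) + (2.25)·(2.25)) / 3 = 30.75/3 = 10.25
  S[U,V] = ((-4.75)·(-3.25) + (1.25)·(1.75) + (1.25)·(1.75) + (2.25)·(-0.25)) / 3 = 19.25/3 = 6.4167
  S[V,V] = ((-3.25)·(-3.25) + (1.75)·(1.75) + (1.75)·(1.75) + (-0.25)·(-0.25)) / 3 = 16.75/3 = 5.5833

S is symmetric (S[j,i] = S[i,j]). Assembling:

S = [[10.25, 6.4167],
 [6.4167, 5.5833]]


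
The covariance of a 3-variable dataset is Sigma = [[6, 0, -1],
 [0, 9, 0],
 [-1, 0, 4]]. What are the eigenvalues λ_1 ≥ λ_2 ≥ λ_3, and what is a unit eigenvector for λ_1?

Step 1 — characteristic polynomial p(λ) = det(λI - Sigma) = λ³ - tr·λ² + c_1·λ - det, where tr = trace, c_1 = sum of the principal 2×2 minors, det = det(Sigma):
  tr = 6 + 9 + 4 = 19,
  c_1 = (6·9 - (0)²) + (6·4 - (-1)²) + (9·4 - (0)²) = 54 + 23 + 36 = 113,
  det = 6·(9·4 - (0)²) - (0)·((0)·4 - (0)·(-1)) + (-1)·((0)·(0) - 9·(-1)) = 6·(36) - (0)·(0) + (-1)·(9) = 207.
  So p(λ) = λ³ - 19λ² + 113λ - 207.
Step 2 — look for an integer root (rational root theorem: any rational root is an integer divisor of 207). Testing λ = 9:
  p(9) = 729 - 1539 + 1017 - 207 = 0  ✓
  Dividing out (λ - 9): p(λ) = (λ - 9)(λ² - 10λ + 23).
Step 3 — remaining eigenvalues from the quadratic λ² - 10λ + 23 = 0:
  Δ = 10² - 4·23 = 100 - 92 = 8,  λ = (10 ± √8)/2 = (10 ± 2.8284)/2 ≈ 6.4142 or 3.5858.
  Sorted: λ_1 = 9,  λ_2 = 6.4142,  λ_3 = 3.5858  (check: sum = 19 = tr ✓).

Step 4 — unit eigenvector for λ_1 = 9: v spans the null space of (Sigma - λ_1 I), whose rows are
  r_1 = (-3, 0, -1),  r_2 = (0, 0, 0),  r_3 = (-1, 0, -5).
  v is orthogonal to every row, so take v ∝ r_1 × r_3 = ((0)·(-5) - (-1)·(0), (-1)·(-1) - (-3)·(-5), (-3)·(0) - (0)·(-1)) = (0, -14, 0).
  Rescale (divide by 14; multiply by -1 so the first nonzero entry is positive): u = (0, 1, 0).
  ||u|| = √((0)² + (1)² + (0)²) = √(1) = 1,  v_1 = u/||u|| ≈ (0, 1, 0) (||v_1|| = 1).

λ_1 = 9,  λ_2 = 6.4142,  λ_3 = 3.5858;  v_1 ≈ (0, 1, 0)


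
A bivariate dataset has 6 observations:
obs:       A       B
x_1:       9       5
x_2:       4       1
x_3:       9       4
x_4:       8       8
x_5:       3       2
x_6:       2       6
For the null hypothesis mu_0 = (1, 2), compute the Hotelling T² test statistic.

Step 1 — sample mean vector:
  mean(A) = (9 + 4 + 9 + 8 + 3 + 2) / 6 = 35/6 = 5.8333
  mean(B) = (5 + 1 + 4 + 8 + 2 + 6) / 6 = 26/6 = 4.3333
  x̄ = (5.8333, 4.3333),  deviation x̄ - mu_0 = (5.8333, 4.3333) - (1, 2) = (4.8333, 2.3333).

Step 2 — sample covariance matrix, S[i,j] = (1/(n-1)) · Σ_k (x_{k,i} - mean_i) · (x_{k,j} - mean_j), divisor n-1 = 5:
  S[A,A] = ((3.1667)·(3.1667) + (-1.8333)·(-1.8333) + (3.1667)·(3.1667) + (2.1667)·(2.1667) + (-2.8333)·(-2.8333) + (-3.8333)·(-3.8333)) / 5 = 50.8333/5 = 10.1667
  S[A,B] = ((3.1667)·(0.6667) + (-1.8333)·(-3.3333) + (3.1667)·(-0.3333) + (2.1667)·(3.6667) + (-2.8333)·(-2.3333) + (-3.8333)·(1.6667)) / 5 = 15.3333/5 = 3.0667
  S[B,B] = ((0.6667)·(0.6667) + (-3.3333)·(-3.3333) + (-0.3333)·(-0.3333) + (3.6667)·(3.6667) + (-2.3333)·(-2.3333) + (1.6667)·(1.6667)) / 5 = 33.3333/5 = 6.6667
  S = [[10.1667, 3.0667],
 [3.0667, 6.6667]].

Step 3 — invert S. det(S) = 10.1667·6.6667 - (3.0667)² = 58.3733.
  S^{-1} = (1/det) · [[d, -b], [-b, a]] = [[0.1142, -0.0525],
 [-0.0525, 0.1742]].

Step 4 — quadratic form (x̄ - mu_0)^T · S^{-1} · (x̄ - mu_0):
  S^{-1} · (x̄ - mu_0) = (0.4294, 0.1525),
  (x̄ - mu_0)^T · [...] = (4.8333)·(0.4294) + (2.3333)·(0.1525) = 2.4313.

Step 5 — scale by n: T² = 6 · 2.4313 = 14.5877.

T² ≈ 14.5877


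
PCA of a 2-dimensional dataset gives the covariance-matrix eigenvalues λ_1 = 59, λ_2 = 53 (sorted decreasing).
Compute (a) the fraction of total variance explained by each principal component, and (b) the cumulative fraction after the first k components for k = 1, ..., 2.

Step 1 — total variance = trace(Sigma) = Σ λ_i = 59 + 53 = 112.

Step 2 — fraction explained by component i = λ_i / Σ λ:
  PC1: 59/112 = 0.5268
  PC2: 53/112 = 0.4732

Step 3 — cumulative fraction after k components = (λ_1 + ... + λ_k) / Σ λ:
  k = 1: 59/112 = 0.5268
  k = 2: (59 + 53)/112 = 112/112 = 1

Summary (fraction, with percent):

explained: PC1 0.5268 (52.68%), PC2 0.4732 (47.32%);  cumulative: 0.5268, 1


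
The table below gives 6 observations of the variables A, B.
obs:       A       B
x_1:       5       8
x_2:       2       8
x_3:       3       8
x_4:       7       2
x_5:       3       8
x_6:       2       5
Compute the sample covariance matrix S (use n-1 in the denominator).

Step 1 — column means:
  mean(A) = (5 + 2 + 3 + 7 + 3 + 2) / 6 = 22/6 = 3.6667
  mean(B) = (8 + 8 + 8 + 2 + 8 + 5) / 6 = 39/6 = 6.5

Step 2 — sample covariance S[i,j] = (1/(n-1)) · Σ_k (x_{k,i} - mean_i) · (x_{k,j} - mean_j), with n-1 = 5.
  S[A,A] = ((1.3333)·(1.3333) + (-1.6667)·(-1.6667) + (-0.6667)·(-0.6667) + (3.3333)·(3.3333) + (-0.6667)·(-0.6667) + (-1.6667)·(-1.6667)) / 5 = 19.3333/5 = 3.8667
  S[A,B] = ((1.3333)·(1.5) + (-1.6667)·(1.5) + (-0.6667)·(1.5) + (3.3333)·(-4.5) + (-0.6667)·(1.5) + (-1.6667)·(-1.5)) / 5 = -15/5 = -3
  S[B,B] = ((1.5)·(1.5) + (1.5)·(1.5) + (1.5)·(1.5) + (-4.5)·(-4.5) + (1.5)·(1.5) + (-1.5)·(-1.5)) / 5 = 31.5/5 = 6.3

S is symmetric (S[j,i] = S[i,j]). Assembling:

S = [[3.8667, -3],
 [-3, 6.3]]


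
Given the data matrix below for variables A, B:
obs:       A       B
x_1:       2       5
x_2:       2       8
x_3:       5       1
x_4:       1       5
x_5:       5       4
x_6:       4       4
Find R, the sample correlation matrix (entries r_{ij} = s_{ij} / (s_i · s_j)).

Step 1 — column means:
  mean(A) = (2 + 2 + 5 + 1 + 5 + 4) / 6 = 19/6 = 3.1667
  mean(B) = (5 + 8 + 1 + 5 + 4 + 4) / 6 = 27/6 = 4.5

Step 2 — sample variances and covariances s[i,j] = (1/(n-1)) · Σ_k (x_{k,i} - mean_i) · (x_{k,j} - mean_j), with n-1 = 5:
  s[A,A] = ((-1.1667)·(-1.1667) + (-1.1667)·(-1.1667) + (1.8333)·(1.8333) + (-2.1667)·(-2.1667) + (1.8333)·(1.8333) + (0.8333)·(0.8333)) / 5 = 14.8333/5 = 2.9667
  s[A,B] = ((-1.1667)·(0.5) + (-1.1667)·(3.5) + (1.8333)·(-3.5) + (-2.1667)·(0.5) + (1.8333)·(-0.5) + (0.8333)·(-0.5)) / 5 = -13.5/5 = -2.7
  s[B,B] = ((0.5)·(0.5) + (3.5)·(3.5) + (-3.5)·(-3.5) + (0.5)·(0.5) + (-0.5)·(-0.5) + (-0.5)·(-0.5)) / 5 = 25.5/5 = 5.1
  Sample standard deviations s_i = √(s[i,i]):
  s(A) = √(2.9667) = 1.7224
  s(B) = √(5.1) = 2.2583

Step 3 — r_{ij} = s_{ij} / (s_i · s_j):
  r[A,A] = 1 (diagonal).
  r[A,B] = -2.7 / (1.7224 · 2.2583) = -2.7 / 3.8897 = -0.6941
  r[B,B] = 1 (diagonal).

R is symmetric with unit diagonal. Assembling:

R = [[1, -0.6941],
 [-0.6941, 1]]


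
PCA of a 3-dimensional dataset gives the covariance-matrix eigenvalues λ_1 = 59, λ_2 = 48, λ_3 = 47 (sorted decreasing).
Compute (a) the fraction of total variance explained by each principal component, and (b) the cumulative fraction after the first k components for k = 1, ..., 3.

Step 1 — total variance = trace(Sigma) = Σ λ_i = 59 + 48 + 47 = 154.

Step 2 — fraction explained by component i = λ_i / Σ λ:
  PC1: 59/154 = 0.3831
  PC2: 48/154 = 0.3117
  PC3: 47/154 = 0.3052

Step 3 — cumulative fraction after k components = (λ_1 + ... + λ_k) / Σ λ:
  k = 1: 59/154 = 0.3831
  k = 2: (59 + 48)/154 = 107/154 = 0.6948
  k = 3: (59 + 48 + 47)/154 = 154/154 = 1

Summary (fraction, with percent):

explained: PC1 0.3831 (38.31%), PC2 0.3117 (31.17%), PC3 0.3052 (30.52%);  cumulative: 0.3831, 0.6948, 1


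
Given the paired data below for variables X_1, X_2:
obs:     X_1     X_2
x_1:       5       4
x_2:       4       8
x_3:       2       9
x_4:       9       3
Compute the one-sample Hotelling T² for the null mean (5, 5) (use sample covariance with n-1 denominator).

Step 1 — sample mean vector:
  mean(X_1) = (5 + 4 + 2 + 9) / 4 = 20/4 = 5
  mean(X_2) = (4 + 8 + 9 + 3) / 4 = 24/4 = 6
  x̄ = (5, 6),  deviation x̄ - mu_0 = (5, 6) - (5, 5) = (0, 1).

Step 2 — sample covariance matrix, S[i,j] = (1/(n-1)) · Σ_k (x_{k,i} - mean_i) · (x_{k,j} - mean_j), divisor n-1 = 3:
  S[X_1,X_1] = ((0)·(0) + (-1)·(-1) + (-3)·(-3) + (4)·(4)) / 3 = 26/3 = 8.6667
  S[X_1,X_2] = ((0)·(-2) + (-1)·(2) + (-3)·(3) + (4)·(-3)) / 3 = -23/3 = -7.6667
  S[X_2,X_2] = ((-2)·(-2) + (2)·(2) + (3)·(3) + (-3)·(-3)) / 3 = 26/3 = 8.6667
  S = [[8.6667, -7.6667],
 [-7.6667, 8.6667]].

Step 3 — invert S. det(S) = 8.6667·8.6667 - (-7.6667)² = 16.3333.
  S^{-1} = (1/det) · [[d, -b], [-b, a]] = [[0.5306, 0.4694],
 [0.4694, 0.5306]].

Step 4 — quadratic form (x̄ - mu_0)^T · S^{-1} · (x̄ - mu_0):
  S^{-1} · (x̄ - mu_0) = (0.4694, 0.5306),
  (x̄ - mu_0)^T · [...] = (0)·(0.4694) + (1)·(0.5306) = 0.5306.

Step 5 — scale by n: T² = 4 · 0.5306 = 2.1224.

T² ≈ 2.1224


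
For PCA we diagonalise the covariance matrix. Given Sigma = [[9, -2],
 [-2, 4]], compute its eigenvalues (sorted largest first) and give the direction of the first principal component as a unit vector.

Step 1 — characteristic polynomial of 2×2 Sigma:
  det(Sigma - λI) = λ² - trace · λ + det = 0.
  trace = 9 + 4 = 13, det = 9·4 - (-2)² = 32.
Step 2 — discriminant:
  Δ = trace² - 4·det = 169 - 128 = 41.
Step 3 — eigenvalues:
  λ = (trace ± √Δ)/2 = (13 ± 6.4031)/2,
  λ_1 = 9.7016,  λ_2 = 3.2984.

Step 4 — unit eigenvector for λ_1: solve (Sigma - λ_1 I)v = 0. First row:
  (9 - 9.7016)·v_x + (-2)·v_y = 0, i.e. (-0.7016)·v_x + (-2)·v_y = 0,
  so v ∝ (b, λ_1 - a) = (-2, 0.7016); multiply by -1 so the first entry is positive: u = (2, -0.7016).
  ||u|| = √((2)² + (-0.7016)²) = √(4.4922) ≈ 2.1195,
  v_1 = u/||u|| ≈ (0.9436, -0.331) (||v_1|| = 1).

λ_1 = 9.7016,  λ_2 = 3.2984;  v_1 ≈ (0.9436, -0.331)


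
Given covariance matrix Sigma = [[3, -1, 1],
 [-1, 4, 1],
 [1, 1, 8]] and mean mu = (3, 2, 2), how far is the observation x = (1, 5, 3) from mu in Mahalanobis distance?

Step 1 — centre the observation: (x - mu) = (-2, 3, 1).

Step 2 — invert Sigma (cofactor / det for 3×3, or solve directly):
  Sigma^{-1} = [[0.3924, 0.1139, -0.0633],
 [0.1139, 0.2911, -0.0506],
 [-0.0633, -0.0506, 0.1392]].

Step 3 — form the quadratic (x - mu)^T · Sigma^{-1} · (x - mu):
  Sigma^{-1} · (x - mu) = (-0.5063, 0.5949, 0.1139).
  (x - mu)^T · [Sigma^{-1} · (x - mu)] = (-2)·(-0.5063) + (3)·(0.5949) + (1)·(0.1139) = 2.9114.

Step 4 — take square root: d = √(2.9114) ≈ 1.7063.

d(x, mu) = √(2.9114) ≈ 1.7063


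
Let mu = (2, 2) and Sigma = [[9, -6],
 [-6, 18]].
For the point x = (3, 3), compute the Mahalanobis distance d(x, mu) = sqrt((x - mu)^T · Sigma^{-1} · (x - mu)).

Step 1 — centre the observation: (x - mu) = (1, 1).

Step 2 — invert Sigma. det(Sigma) = 9·18 - (-6)² = 126.
  Sigma^{-1} = (1/det) · [[d, -b], [-b, a]] = [[0.1429, 0.0476],
 [0.0476, 0.0714]].

Step 3 — form the quadratic (x - mu)^T · Sigma^{-1} · (x - mu):
  Sigma^{-1} · (x - mu) = (0.1905, 0.119).
  (x - mu)^T · [Sigma^{-1} · (x - mu)] = (1)·(0.1905) + (1)·(0.119) = 0.3095.

Step 4 — take square root: d = √(0.3095) ≈ 0.5563.

d(x, mu) = √(0.3095) ≈ 0.5563
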